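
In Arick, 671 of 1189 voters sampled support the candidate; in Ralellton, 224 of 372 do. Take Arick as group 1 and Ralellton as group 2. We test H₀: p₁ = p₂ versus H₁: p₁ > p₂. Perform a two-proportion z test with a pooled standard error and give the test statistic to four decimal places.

p̂₁ = 671/1189 = 0.564340, p̂₂ = 224/372 = 0.602151.
Pooled p̂ = (671+224)/(1189+372) = 895/1561 = 0.573350.
SE = √(p̂(1−p̂)(1/n₁+1/n₂)) = √(0.573350·0.426650·0.00352921) = √(0.000863316) = 0.029382.
z = (0.564340 − 0.602151)/0.029382 = -0.037811/0.029382 = -1.2869.

z = -1.2869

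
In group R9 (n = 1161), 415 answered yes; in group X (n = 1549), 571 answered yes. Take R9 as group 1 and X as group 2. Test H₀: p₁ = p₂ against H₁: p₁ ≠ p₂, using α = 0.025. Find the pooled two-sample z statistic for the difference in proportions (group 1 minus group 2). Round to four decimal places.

z = -0.5983

p̂₁ = 415/1161 = 0.3574505, p̂₂ = 571/1549 = 0.3686249.
Pooled p̂ = (415+571)/(1161+1549) = 986/2710 = 0.3638376.
SE = √(0.23146 × 0.0015069) = 0.0186759.
z = (0.3574505 − 0.3686249)/0.0186759 = -0.0111744/0.0186759 = -0.5983.
Two-sided p-value ≈ 2·Φ(−0.598) = 0.5496. With α = 0.025, fail to reject H₀.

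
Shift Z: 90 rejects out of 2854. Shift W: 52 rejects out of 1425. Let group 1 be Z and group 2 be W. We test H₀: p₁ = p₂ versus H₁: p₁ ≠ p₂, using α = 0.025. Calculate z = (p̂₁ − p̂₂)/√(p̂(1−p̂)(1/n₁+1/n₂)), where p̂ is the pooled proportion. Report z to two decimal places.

z = -0.85

p̂₁ = 90/2854 ≈ 0.03153, p̂₂ = 52/1425 ≈ 0.03649.
Pooled p̂ = (90+52)/(2854+1425) = 142/4279 = 0.03319.
SE = √(0.0320841 × 0.00105214) = 0.00581.
z = (0.03153 − 0.03649)/0.00581 = -0.00496/0.00581 = -0.85.
p-value = 2·P(Z > 0.853) ≈ 0.3936. With α = 0.025, fail to reject H₀.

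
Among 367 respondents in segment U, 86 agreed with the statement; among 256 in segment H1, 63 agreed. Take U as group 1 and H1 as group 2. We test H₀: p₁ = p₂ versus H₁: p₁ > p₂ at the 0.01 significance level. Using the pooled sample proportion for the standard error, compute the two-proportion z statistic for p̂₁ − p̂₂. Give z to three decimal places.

p̂₁ = 86/367 ≈ 0.23433, p̂₂ = 63/256 ≈ 0.24609.
Pooled p̂ = (86+63)/(367+256) = 149/623 = 0.23917.
SE = √(0.181965 × 0.00663105) = 0.03474.
z = (0.23433 − 0.24609)/0.03474 = -0.01176/0.03474 = -0.339.
p-value = P(Z > -0.339) ≈ 0.6325. With α = 0.01, fail to reject H₀.

z = -0.339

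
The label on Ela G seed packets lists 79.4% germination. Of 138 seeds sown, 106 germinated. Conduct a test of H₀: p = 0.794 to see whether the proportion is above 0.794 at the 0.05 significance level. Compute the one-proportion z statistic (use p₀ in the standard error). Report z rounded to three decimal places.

p̂ = 106/138 = 0.76812.
SE = √(p₀(1−p₀)/n) = √(0.16356/138) = 0.03443.
z = (0.76812 − 0.794)/0.03443 = -0.02588/0.03443 = -0.752.
p-value = P(Z > -0.752) ≈ 0.7739; since p > α = 0.05, fail to reject H₀.

z = -0.752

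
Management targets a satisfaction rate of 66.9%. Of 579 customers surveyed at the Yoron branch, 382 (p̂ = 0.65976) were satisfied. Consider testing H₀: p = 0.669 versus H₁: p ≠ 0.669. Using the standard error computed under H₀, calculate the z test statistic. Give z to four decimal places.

z = -0.4726

p̂ = 382/579 = 0.659758.
Under H₀, SE = √(0.669·0.331/579) = √(0.000382451) = 0.019556.
z = (0.659758 − 0.669)/0.019556 = -0.009242/0.019556 = -0.4726.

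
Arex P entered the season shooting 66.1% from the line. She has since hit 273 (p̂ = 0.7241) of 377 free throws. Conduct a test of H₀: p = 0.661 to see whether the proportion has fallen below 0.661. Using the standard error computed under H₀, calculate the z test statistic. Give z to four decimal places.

z = 2.5898

p̂ = 273/377 = 0.7241379.
SE = √(p₀(1−p₀)/n) = √(0.22408/377) = 0.0243798.
z = (0.7241379 − 0.661)/0.0243798 = 0.0631379/0.0243798 = 2.5898.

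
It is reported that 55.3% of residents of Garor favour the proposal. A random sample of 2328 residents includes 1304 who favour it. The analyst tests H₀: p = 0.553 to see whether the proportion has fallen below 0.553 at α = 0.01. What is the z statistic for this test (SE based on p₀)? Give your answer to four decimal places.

z = 0.6927

p̂ = 1304/2328 = 0.5601375.
Standard error under H₀: √(0.553×0.447/2328) = 0.0103045.
z = (0.5601375 − 0.553)/0.0103045 = 0.0071375/0.0103045 = 0.6927.
p-value = P(Z < 0.693) ≈ 0.7557. With α = 0.01, fail to reject H₀.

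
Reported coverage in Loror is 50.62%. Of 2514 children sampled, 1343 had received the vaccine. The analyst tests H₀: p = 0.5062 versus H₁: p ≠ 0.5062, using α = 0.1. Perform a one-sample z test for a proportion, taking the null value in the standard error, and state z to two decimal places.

z = 2.81

p̂ = 1343/2514 ≈ 0.53421.
Under H₀, SE = √(0.5062·0.4938/2514) = √(9.94278e-05) = 0.00997.
z = (0.53421 − 0.5062)/0.00997 = 0.02801/0.00997 = 2.81.
p-value = 2·P(Z > 2.809) ≈ 0.0050, so at α = 0.1 we reject H₀.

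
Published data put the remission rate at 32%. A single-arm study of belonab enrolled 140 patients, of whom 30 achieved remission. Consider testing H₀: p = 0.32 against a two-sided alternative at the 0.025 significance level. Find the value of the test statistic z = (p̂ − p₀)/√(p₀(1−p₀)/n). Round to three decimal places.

z = -2.681

p̂ = 30/140 = 0.214286.
Under H₀, SE = √(0.32·0.68/140) = √(0.00155429) = 0.039424.
z = (0.214286 − 0.32)/0.039424 = -0.105714/0.039424 = -2.681.
Two-sided p-value ≈ 2·Φ(−2.681) = 0.0073. With α = 0.025, reject H₀.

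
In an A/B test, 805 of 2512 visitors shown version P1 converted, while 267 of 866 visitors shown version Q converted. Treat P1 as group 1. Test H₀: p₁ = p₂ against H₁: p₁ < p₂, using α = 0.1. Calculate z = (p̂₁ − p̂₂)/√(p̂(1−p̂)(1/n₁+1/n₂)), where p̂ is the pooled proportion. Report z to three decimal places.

z = 0.662

p̂₁ = 805/2512 = 0.32046, p̂₂ = 267/866 = 0.30831.
Pooled p̂ = (805+267)/(2512+866) = 1072/3378 = 0.31735.
SE = √(0.216638 × 0.00155282) = 0.01834.
z = (0.32046 − 0.30831)/0.01834 = 0.01215/0.01834 = 0.662.
p-value = P(Z < 0.662) ≈ 0.7461, so at α = 0.1 we fail to reject H₀.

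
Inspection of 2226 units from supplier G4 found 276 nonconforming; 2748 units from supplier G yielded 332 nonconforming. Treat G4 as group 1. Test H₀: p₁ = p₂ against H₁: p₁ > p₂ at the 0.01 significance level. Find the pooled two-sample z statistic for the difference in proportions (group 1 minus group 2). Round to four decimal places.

p̂₁ = 276/2226 ≈ 0.123989, p̂₂ = 332/2748 ≈ 0.120815.
Pooled p̂ = (276+332)/(2226+2748) = 608/4974 = 0.122236.
SE = √(p̂(1−p̂)(1/n₁+1/n₂)) = √(0.122236·0.877764·0.000813137) = √(8.72448e-05) = 0.009340.
z = (0.123989 − 0.120815)/0.009340 = 0.003174/0.009340 = 0.3398.
p-value = P(Z > 0.340) ≈ 0.3670; since p > α = 0.01, fail to reject H₀.

z = 0.3398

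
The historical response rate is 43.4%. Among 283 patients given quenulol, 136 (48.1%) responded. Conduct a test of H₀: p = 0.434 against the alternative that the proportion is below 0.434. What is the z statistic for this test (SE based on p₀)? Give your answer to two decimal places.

z = 1.58

p̂ = 136/283 = 0.4806.
SE = √(p₀(1−p₀)/n) = √(0.24564/283) = 0.0295.
z = (0.4806 − 0.434)/0.0295 = 0.0466/0.0295 = 1.58.
p-value = P(Z < 1.581) ≈ 0.9430.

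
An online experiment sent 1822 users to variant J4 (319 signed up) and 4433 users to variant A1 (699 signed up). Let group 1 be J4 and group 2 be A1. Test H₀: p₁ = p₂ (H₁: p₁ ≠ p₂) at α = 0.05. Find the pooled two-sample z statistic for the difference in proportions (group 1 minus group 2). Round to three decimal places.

p̂₁ = 319/1822 = 0.17508, p̂₂ = 699/4433 = 0.15768.
Pooled p̂ = (319+699)/(1822+4433) = 1018/6255 = 0.16275.
SE = √(0.136262 × 0.000774428) = 0.01027.
z = (0.17508 − 0.15768)/0.01027 = 0.01740/0.01027 = 1.694.
Two-sided p-value ≈ 2·Φ(−1.694) = 0.0903, so at α = 0.05 we fail to reject H₀.

z = 1.694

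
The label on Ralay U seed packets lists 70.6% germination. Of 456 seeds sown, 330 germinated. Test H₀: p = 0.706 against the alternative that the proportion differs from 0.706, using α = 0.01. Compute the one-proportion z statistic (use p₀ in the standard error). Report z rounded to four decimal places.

p̂ = 330/456 = 0.723684.
Under H₀, SE = √(0.706·0.294/456) = √(0.000455184) = 0.021335.
z = (0.723684 − 0.706)/0.021335 = 0.017684/0.021335 = 0.8289.
Two-sided p-value ≈ 2·Φ(−0.829) = 0.4072; since p > α = 0.01, fail to reject H₀.

z = 0.8289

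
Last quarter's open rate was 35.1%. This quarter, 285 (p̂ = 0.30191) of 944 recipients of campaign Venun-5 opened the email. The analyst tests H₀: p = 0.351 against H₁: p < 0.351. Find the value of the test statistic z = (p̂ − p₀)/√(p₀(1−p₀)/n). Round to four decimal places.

z = -3.1603

p̂ = 285/944 ≈ 0.3019068.
SE = √(p₀(1−p₀)/n) = √(0.2278/944) = 0.0155342.
z = (0.3019068 − 0.351)/0.0155342 = -0.0490932/0.0155342 = -3.1603.
p-value = P(Z < -3.160) ≈ 0.0008.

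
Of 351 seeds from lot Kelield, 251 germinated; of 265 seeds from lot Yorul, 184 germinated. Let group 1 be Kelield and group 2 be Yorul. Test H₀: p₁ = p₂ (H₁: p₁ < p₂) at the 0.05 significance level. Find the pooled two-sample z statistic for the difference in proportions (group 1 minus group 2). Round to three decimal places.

z = 0.560

p̂₁ = 251/351 ≈ 0.71510, p̂₂ = 184/265 ≈ 0.69434.
Pooled p̂ = (251+184)/(351+265) = 435/616 = 0.70617.
SE = √(0.207494 × 0.00662259) = 0.03707.
z = (0.71510 − 0.69434)/0.03707 = 0.02076/0.03707 = 0.560.
p-value = P(Z < 0.560) ≈ 0.7123, so at α = 0.05 we fail to reject H₀.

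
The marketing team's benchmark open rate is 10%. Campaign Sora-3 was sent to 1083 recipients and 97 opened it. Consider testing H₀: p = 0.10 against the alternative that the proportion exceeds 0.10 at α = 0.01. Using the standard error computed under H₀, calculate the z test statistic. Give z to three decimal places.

z = -1.145

p̂ = 97/1083 ≈ 0.089566.
SE = √(p₀(1−p₀)/n) = √(0.09/1083) = 0.009116.
z = (0.089566 − 0.1)/0.009116 = -0.010434/0.009116 = -1.145.
p-value = P(Z > -1.145) ≈ 0.8738. With α = 0.01, fail to reject H₀.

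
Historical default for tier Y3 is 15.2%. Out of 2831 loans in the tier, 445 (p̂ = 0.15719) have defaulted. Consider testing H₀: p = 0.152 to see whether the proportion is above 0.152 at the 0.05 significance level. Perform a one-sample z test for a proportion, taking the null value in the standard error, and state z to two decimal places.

p̂ = 445/2831 = 0.15719.
Standard error under H₀: √(0.152×0.848/2831) = 0.00675.
z = (0.15719 − 0.152)/0.00675 = 0.00519/0.00675 = 0.77.
p-value = P(Z > 0.769) ≈ 0.2210. With α = 0.05, fail to reject H₀.

z = 0.77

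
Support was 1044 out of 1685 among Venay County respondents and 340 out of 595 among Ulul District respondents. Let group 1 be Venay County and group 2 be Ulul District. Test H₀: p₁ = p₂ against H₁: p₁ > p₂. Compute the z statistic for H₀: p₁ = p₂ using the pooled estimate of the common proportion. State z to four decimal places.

p̂₁ = 1044/1685 ≈ 0.6195846, p̂₂ = 340/595 ≈ 0.5714286.
Pooled p̂ = (1044+340)/(1685+595) = 1384/2280 = 0.6070175.
SE = √(0.238547 × 0.00227414) = 0.0232914.
z = (0.6195846 − 0.5714286)/0.0232914 = 0.0481560/0.0232914 = 2.0675.

z = 2.0675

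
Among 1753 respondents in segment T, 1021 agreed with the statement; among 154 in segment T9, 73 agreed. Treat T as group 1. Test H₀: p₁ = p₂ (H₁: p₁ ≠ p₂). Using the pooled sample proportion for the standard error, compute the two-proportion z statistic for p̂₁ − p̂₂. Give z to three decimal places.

p̂₁ = 1021/1753 = 0.58243, p̂₂ = 73/154 = 0.47403.
Pooled p̂ = (1021+73)/(1753+154) = 1094/1907 = 0.57368.
SE = √(p̂(1−p̂)(1/n₁+1/n₂)) = √(0.57368·0.42632·0.00706396) = √(0.00172765) = 0.04156.
z = (0.58243 − 0.47403)/0.04156 = 0.10840/0.04156 = 2.608.
p-value = 2·P(Z > 2.608) ≈ 0.0091.

z = 2.608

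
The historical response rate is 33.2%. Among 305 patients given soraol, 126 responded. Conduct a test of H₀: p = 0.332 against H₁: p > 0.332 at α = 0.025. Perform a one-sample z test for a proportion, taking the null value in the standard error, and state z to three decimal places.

z = 3.008

p̂ = 126/305 ≈ 0.413115.
Standard error under H₀: √(0.332×0.668/305) = 0.026965.
z = (0.413115 − 0.332)/0.026965 = 0.081115/0.026965 = 3.008.
p-value = P(Z > 3.008) ≈ 0.0013, so at α = 0.025 we reject H₀.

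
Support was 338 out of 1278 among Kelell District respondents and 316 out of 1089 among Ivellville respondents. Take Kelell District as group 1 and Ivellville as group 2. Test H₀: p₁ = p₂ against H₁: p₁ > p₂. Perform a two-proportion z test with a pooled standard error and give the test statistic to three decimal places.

z = -1.394

p̂₁ = 338/1278 ≈ 0.264476, p̂₂ = 316/1089 ≈ 0.290174.
Pooled p̂ = (338+316)/(1278+1089) = 654/2367 = 0.276299.
SE = √(0.199958 × 0.00170075) = 0.018441.
z = (0.264476 − 0.290174)/0.018441 = -0.025698/0.018441 = -1.394.
p-value = P(Z > -1.394) ≈ 0.9183.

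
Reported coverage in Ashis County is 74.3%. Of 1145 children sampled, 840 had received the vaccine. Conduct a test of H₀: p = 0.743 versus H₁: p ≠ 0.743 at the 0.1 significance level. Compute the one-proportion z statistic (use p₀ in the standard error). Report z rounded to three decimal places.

z = -0.726

p̂ = 840/1145 ≈ 0.733624.
Standard error under H₀: √(0.743×0.257/1145) = 0.012914.
z = (0.733624 − 0.743)/0.012914 = -0.009376/0.012914 = -0.726.
Two-sided p-value ≈ 2·Φ(−0.726) = 0.4678. With α = 0.1, fail to reject H₀.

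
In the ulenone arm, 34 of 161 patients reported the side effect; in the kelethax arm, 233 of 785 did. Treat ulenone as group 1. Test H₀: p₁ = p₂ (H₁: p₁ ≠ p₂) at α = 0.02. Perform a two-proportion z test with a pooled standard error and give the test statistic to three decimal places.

z = -2.199

p̂₁ = 34/161 ≈ 0.21118, p̂₂ = 233/785 ≈ 0.29682.
Pooled p̂ = (34+233)/(161+785) = 267/946 = 0.28224.
SE = √(0.202581 × 0.00748507) = 0.03894.
z = (0.21118 − 0.29682)/0.03894 = -0.08564/0.03894 = -2.199.
p-value = 2·P(Z > 2.199) ≈ 0.0279; since p > α = 0.02, fail to reject H₀.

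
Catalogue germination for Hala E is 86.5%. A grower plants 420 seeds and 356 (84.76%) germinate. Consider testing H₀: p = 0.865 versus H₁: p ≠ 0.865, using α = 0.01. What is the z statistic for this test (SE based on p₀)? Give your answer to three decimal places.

p̂ = 356/420 ≈ 0.847619.
SE = √(p₀(1−p₀)/n) = √(0.11678/420) = 0.016674.
z = (0.847619 − 0.865)/0.016674 = -0.017381/0.016674 = -1.042.
p-value = 2·P(Z > 1.042) ≈ 0.2972, so at α = 0.01 we fail to reject H₀.

z = -1.042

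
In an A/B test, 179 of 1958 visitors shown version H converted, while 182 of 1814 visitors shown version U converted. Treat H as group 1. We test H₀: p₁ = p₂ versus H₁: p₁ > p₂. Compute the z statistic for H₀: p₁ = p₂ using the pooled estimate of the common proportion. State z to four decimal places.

z = -0.9295

p̂₁ = 179/1958 ≈ 0.091420, p̂₂ = 182/1814 ≈ 0.100331.
Pooled p̂ = (179+182)/(1958+1814) = 361/3772 = 0.095705.
SE = √(p̂(1−p̂)(1/n₁+1/n₂)) = √(0.095705·0.904295·0.00106199) = √(9.1911e-05) = 0.009587.
z = (0.091420 − 0.100331)/0.009587 = -0.008911/0.009587 = -0.9295.
p-value = P(Z > -0.929) ≈ 0.8237.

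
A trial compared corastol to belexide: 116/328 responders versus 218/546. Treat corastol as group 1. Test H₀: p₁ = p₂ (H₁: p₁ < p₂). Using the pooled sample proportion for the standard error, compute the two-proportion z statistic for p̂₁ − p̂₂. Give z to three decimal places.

z = -1.344

p̂₁ = 116/328 = 0.353659, p̂₂ = 218/546 = 0.399267.
Pooled p̂ = (116+218)/(328+546) = 334/874 = 0.382151.
SE = √(0.236112 × 0.00488028) = 0.033945.
z = (0.353659 − 0.399267)/0.033945 = -0.045608/0.033945 = -1.344.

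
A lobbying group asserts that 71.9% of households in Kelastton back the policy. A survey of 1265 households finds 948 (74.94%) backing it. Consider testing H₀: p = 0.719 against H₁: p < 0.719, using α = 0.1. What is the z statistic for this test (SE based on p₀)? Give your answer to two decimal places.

p̂ = 948/1265 ≈ 0.7494.
Under H₀, SE = √(0.719·0.281/1265) = √(0.000159715) = 0.0126.
z = (0.7494 − 0.719)/0.0126 = 0.0304/0.0126 = 2.41.
p-value = P(Z < 2.406) ≈ 0.9919; since p > α = 0.1, fail to reject H₀.

z = 2.41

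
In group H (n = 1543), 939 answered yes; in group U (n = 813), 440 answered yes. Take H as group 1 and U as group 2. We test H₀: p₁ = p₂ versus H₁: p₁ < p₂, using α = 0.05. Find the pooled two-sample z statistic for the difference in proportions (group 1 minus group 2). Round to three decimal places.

z = 3.154

p̂₁ = 939/1543 ≈ 0.60855, p̂₂ = 440/813 ≈ 0.54121.
Pooled p̂ = (939+440)/(1543+813) = 1379/2356 = 0.58531.
SE = √(0.242722 × 0.0018781) = 0.02135.
z = (0.60855 − 0.54121)/0.02135 = 0.06734/0.02135 = 3.154.
p-value = P(Z < 3.154) ≈ 0.9992. With α = 0.05, fail to reject H₀.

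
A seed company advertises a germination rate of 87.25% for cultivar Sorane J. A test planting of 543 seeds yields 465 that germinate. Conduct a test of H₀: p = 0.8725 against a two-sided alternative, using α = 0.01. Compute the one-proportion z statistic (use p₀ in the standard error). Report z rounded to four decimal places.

z = -1.1281

p̂ = 465/543 ≈ 0.856354.
SE = √(p₀(1−p₀)/n) = √(0.11124/543) = 0.014313.
z = (0.856354 − 0.8725)/0.014313 = -0.016146/0.014313 = -1.1281.
p-value = 2·P(Z > 1.128) ≈ 0.2593, so at α = 0.01 we fail to reject H₀.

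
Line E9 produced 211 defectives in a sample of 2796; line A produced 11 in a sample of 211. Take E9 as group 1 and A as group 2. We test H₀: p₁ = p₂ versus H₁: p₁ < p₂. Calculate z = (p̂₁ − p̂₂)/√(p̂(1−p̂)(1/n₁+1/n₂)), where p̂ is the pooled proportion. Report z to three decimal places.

p̂₁ = 211/2796 ≈ 0.07546, p̂₂ = 11/211 ≈ 0.05213.
Pooled p̂ = (211+11)/(2796+211) = 222/3007 = 0.07383.
SE = √(0.0683772 × 0.00509699) = 0.01867.
z = (0.07546 − 0.05213)/0.01867 = 0.02333/0.01867 = 1.250.
p-value = P(Z < 1.250) ≈ 0.8943.

z = 1.250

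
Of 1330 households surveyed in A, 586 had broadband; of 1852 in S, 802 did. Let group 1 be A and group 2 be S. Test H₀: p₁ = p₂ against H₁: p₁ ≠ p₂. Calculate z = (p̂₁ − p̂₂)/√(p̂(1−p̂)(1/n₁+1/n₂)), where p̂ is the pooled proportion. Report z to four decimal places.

p̂₁ = 586/1330 ≈ 0.4406015, p̂₂ = 802/1852 ≈ 0.4330454.
Pooled p̂ = (586+802)/(1330+1852) = 1388/3182 = 0.4362036.
SE = √(p̂(1−p̂)(1/n₁+1/n₂)) = √(0.4362036·0.5637964·0.00129184) = √(0.000317701) = 0.0178242.
z = (0.4406015 − 0.4330454)/0.0178242 = 0.0075561/0.0178242 = 0.4239.
p-value = 2·P(Z > 0.424) ≈ 0.6716.

z = 0.4239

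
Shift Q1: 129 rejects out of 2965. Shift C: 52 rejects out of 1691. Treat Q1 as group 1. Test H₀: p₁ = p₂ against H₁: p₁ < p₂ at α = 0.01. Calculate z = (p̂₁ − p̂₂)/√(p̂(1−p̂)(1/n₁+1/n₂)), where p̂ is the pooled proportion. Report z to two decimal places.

z = 2.17

p̂₁ = 129/2965 ≈ 0.04351, p̂₂ = 52/1691 ≈ 0.03075.
Pooled p̂ = (129+52)/(2965+1691) = 181/4656 = 0.03887.
SE = √(0.0373633 × 0.000928634) = 0.00589.
z = (0.04351 − 0.03075)/0.00589 = 0.01276/0.00589 = 2.17.
p-value = P(Z < 2.166) ≈ 0.9848; since p > α = 0.01, fail to reject H₀.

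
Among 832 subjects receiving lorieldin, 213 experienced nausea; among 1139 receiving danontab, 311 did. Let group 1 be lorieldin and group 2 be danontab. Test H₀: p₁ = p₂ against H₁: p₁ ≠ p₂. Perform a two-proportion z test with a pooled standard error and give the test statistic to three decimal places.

p̂₁ = 213/832 = 0.25601, p̂₂ = 311/1139 = 0.27305.
Pooled p̂ = (213+311)/(832+1139) = 524/1971 = 0.26585.
SE = √(0.195176 × 0.00207989) = 0.02015.
z = (0.25601 − 0.27305)/0.02015 = -0.01704/0.02015 = -0.846.
Two-sided p-value ≈ 2·Φ(−0.846) = 0.3978.

z = -0.846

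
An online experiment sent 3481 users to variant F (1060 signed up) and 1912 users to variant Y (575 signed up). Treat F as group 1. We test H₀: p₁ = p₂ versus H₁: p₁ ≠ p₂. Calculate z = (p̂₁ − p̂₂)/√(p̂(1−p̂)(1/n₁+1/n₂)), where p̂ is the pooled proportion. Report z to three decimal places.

p̂₁ = 1060/3481 = 0.30451, p̂₂ = 575/1912 = 0.30073.
Pooled p̂ = (1060+575)/(3481+1912) = 1635/5393 = 0.30317.
SE = √(0.211258 × 0.000810286) = 0.01308.
z = (0.30451 − 0.30073)/0.01308 = 0.00378/0.01308 = 0.289.
Two-sided p-value ≈ 2·Φ(−0.289) = 0.7728.

z = 0.289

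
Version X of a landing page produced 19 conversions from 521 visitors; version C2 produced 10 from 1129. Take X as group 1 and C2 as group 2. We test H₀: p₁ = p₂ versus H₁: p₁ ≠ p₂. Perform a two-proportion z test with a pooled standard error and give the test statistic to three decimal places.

p̂₁ = 19/521 = 0.03647, p̂₂ = 10/1129 = 0.00886.
Pooled p̂ = (19+10)/(521+1129) = 29/1650 = 0.01758.
SE = √(0.0172669 × 0.00280513) = 0.00696.
z = (0.03647 − 0.00886)/0.00696 = 0.02761/0.00696 = 3.967.
p-value = 2·P(Z > 3.967) ≈ 0.0001.

z = 3.967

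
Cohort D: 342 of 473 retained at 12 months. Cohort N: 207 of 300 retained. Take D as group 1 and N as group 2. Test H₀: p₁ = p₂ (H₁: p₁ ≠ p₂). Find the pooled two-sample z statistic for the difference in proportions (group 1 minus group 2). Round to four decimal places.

z = 0.9869

p̂₁ = 342/473 = 0.723044, p̂₂ = 207/300 = 0.690000.
Pooled p̂ = (342+207)/(473+300) = 549/773 = 0.710220.
SE = √(0.205808 × 0.0054475) = 0.033483.
z = (0.723044 − 0.690000)/0.033483 = 0.033044/0.033483 = 0.9869.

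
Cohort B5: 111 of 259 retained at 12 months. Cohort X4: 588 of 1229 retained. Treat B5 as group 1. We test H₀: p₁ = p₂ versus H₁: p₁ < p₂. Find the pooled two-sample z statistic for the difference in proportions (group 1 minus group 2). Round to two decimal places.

p̂₁ = 111/259 ≈ 0.4286, p̂₂ = 588/1229 ≈ 0.4784.
Pooled p̂ = (111+588)/(259+1229) = 699/1488 = 0.4698.
SE = √(0.249085 × 0.00467467) = 0.0341.
z = (0.4286 − 0.4784)/0.0341 = -0.0498/0.0341 = -1.46.
p-value = P(Z < -1.461) ≈ 0.0720.

z = -1.46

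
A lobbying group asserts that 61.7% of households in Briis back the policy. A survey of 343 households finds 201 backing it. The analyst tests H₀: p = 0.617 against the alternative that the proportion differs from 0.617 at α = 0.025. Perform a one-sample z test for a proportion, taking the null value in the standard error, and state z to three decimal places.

z = -1.181

p̂ = 201/343 = 0.58601.
Under H₀, SE = √(0.617·0.383/343) = √(0.000688953) = 0.02625.
z = (0.58601 − 0.617)/0.02625 = -0.03099/0.02625 = -1.181.
Two-sided p-value ≈ 2·Φ(−1.181) = 0.2377, so at α = 0.025 we fail to reject H₀.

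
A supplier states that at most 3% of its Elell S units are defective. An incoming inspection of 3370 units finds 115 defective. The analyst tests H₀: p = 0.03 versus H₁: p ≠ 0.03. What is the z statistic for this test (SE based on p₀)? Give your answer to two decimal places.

p̂ = 115/3370 ≈ 0.03412.
Standard error under H₀: √(0.03×0.97/3370) = 0.00294.
z = (0.03412 − 0.03)/0.00294 = 0.00412/0.00294 = 1.40.
Two-sided p-value ≈ 2·Φ(−1.404) = 0.1604.

z = 1.40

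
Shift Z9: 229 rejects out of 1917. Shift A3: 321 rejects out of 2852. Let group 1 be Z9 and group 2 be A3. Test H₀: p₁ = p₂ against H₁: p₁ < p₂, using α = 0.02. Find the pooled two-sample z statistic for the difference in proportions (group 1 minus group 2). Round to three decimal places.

p̂₁ = 229/1917 ≈ 0.119457, p̂₂ = 321/2852 ≈ 0.112553.
Pooled p̂ = (229+321)/(1917+2852) = 550/4769 = 0.115328.
SE = √(p̂(1−p̂)(1/n₁+1/n₂)) = √(0.115328·0.884672·0.00087228) = √(8.89966e-05) = 0.009434.
z = (0.119457 − 0.112553)/0.009434 = 0.006904/0.009434 = 0.732.
p-value = P(Z < 0.732) ≈ 0.7679, so at α = 0.02 we fail to reject H₀.

z = 0.732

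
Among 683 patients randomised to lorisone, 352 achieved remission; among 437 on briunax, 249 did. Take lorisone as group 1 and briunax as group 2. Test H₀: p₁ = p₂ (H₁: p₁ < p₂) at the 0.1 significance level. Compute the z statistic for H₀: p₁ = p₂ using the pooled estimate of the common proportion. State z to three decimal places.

p̂₁ = 352/683 = 0.515373, p̂₂ = 249/437 = 0.569794.
Pooled p̂ = (352+249)/(683+437) = 601/1120 = 0.536607.
SE = √(0.24866 × 0.00375246) = 0.030546.
z = (0.515373 − 0.569794)/0.030546 = -0.054421/0.030546 = -1.782.
p-value = P(Z < -1.782) ≈ 0.0374; since p < α = 0.1, reject H₀.

z = -1.782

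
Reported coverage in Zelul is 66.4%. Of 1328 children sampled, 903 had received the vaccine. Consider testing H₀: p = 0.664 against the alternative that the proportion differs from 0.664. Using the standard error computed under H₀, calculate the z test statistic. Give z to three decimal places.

z = 1.232

p̂ = 903/1328 = 0.67997.
Standard error under H₀: √(0.664×0.336/1328) = 0.01296.
z = (0.67997 − 0.664)/0.01296 = 0.01597/0.01296 = 1.232.
Two-sided p-value ≈ 2·Φ(−1.232) = 0.2179.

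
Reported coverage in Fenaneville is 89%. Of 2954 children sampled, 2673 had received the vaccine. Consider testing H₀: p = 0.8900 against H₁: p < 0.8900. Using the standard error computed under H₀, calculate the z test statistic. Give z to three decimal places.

z = 2.584

p̂ = 2673/2954 ≈ 0.904875.
Standard error under H₀: √(0.89×0.11/2954) = 0.005757.
z = (0.904875 − 0.89)/0.005757 = 0.014875/0.005757 = 2.584.
p-value = P(Z < 2.584) ≈ 0.9951.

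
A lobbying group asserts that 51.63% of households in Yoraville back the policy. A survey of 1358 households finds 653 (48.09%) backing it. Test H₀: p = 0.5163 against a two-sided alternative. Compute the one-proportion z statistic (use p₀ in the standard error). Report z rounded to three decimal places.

p̂ = 653/1358 ≈ 0.48085.
SE = √(p₀(1−p₀)/n) = √(0.24973/1358) = 0.01356.
z = (0.48085 − 0.5163)/0.01356 = -0.03545/0.01356 = -2.614.
Two-sided p-value ≈ 2·Φ(−2.614) = 0.0090.

z = -2.614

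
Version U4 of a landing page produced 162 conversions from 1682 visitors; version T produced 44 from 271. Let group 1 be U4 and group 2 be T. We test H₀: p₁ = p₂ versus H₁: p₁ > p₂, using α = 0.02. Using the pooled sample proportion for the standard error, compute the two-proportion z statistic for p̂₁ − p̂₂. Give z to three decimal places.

z = -3.285

p̂₁ = 162/1682 ≈ 0.096314, p̂₂ = 44/271 ≈ 0.162362.
Pooled p̂ = (162+44)/(1682+271) = 206/1953 = 0.105479.
SE = √(p̂(1−p̂)(1/n₁+1/n₂)) = √(0.105479·0.894521·0.00428457) = √(0.000404262) = 0.020106.
z = (0.096314 − 0.162362)/0.020106 = -0.066048/0.020106 = -3.285.
p-value = P(Z > -3.285) ≈ 0.9995, so at α = 0.02 we fail to reject H₀.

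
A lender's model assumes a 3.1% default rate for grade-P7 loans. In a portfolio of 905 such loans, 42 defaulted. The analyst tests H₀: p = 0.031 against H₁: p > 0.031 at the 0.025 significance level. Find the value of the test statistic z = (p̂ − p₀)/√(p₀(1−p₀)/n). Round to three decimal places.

z = 2.675

p̂ = 42/905 ≈ 0.04641.
SE = √(p₀(1−p₀)/n) = √(0.030039/905) = 0.00576.
z = (0.04641 − 0.031)/0.00576 = 0.01541/0.00576 = 2.675.
p-value = P(Z > 2.675) ≈ 0.0037. With α = 0.025, reject H₀.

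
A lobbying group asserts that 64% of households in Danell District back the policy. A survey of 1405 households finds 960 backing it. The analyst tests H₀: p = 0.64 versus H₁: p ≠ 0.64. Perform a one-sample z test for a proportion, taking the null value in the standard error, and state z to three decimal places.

z = 3.379

p̂ = 960/1405 = 0.683274.
SE = √(p₀(1−p₀)/n) = √(0.2304/1405) = 0.012806.
z = (0.683274 − 0.64)/0.012806 = 0.043274/0.012806 = 3.379.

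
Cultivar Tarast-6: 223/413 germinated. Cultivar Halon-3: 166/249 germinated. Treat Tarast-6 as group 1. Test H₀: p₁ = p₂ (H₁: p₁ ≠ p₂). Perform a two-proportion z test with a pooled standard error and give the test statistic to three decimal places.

p̂₁ = 223/413 ≈ 0.53995, p̂₂ = 166/249 ≈ 0.66667.
Pooled p̂ = (223+166)/(413+249) = 389/662 = 0.58761.
SE = √(p̂(1−p̂)(1/n₁+1/n₂)) = √(0.58761·0.41239·0.00643737) = √(0.00155993) = 0.03950.
z = (0.53995 − 0.66667)/0.03950 = -0.12672/0.03950 = -3.208.

z = -3.208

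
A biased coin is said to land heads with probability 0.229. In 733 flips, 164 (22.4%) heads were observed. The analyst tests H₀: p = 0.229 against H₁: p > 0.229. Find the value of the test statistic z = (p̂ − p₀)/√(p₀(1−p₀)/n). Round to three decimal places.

z = -0.339

p̂ = 164/733 = 0.22374.
SE = √(p₀(1−p₀)/n) = √(0.17656/733) = 0.01552.
z = (0.22374 − 0.229)/0.01552 = -0.00526/0.01552 = -0.339.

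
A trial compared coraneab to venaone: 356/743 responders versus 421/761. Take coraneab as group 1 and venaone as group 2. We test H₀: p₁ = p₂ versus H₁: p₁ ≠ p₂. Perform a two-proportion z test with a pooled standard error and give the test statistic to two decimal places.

z = -2.87

p̂₁ = 356/743 ≈ 0.4791, p̂₂ = 421/761 ≈ 0.5532.
Pooled p̂ = (356+421)/(743+761) = 777/1504 = 0.5166.
SE = √(p̂(1−p̂)(1/n₁+1/n₂)) = √(0.5166·0.4834·0.00265996) = √(0.000664254) = 0.0258.
z = (0.4791 − 0.5532)/0.0258 = -0.0741/0.0258 = -2.87.
p-value = 2·P(Z > 2.874) ≈ 0.0040.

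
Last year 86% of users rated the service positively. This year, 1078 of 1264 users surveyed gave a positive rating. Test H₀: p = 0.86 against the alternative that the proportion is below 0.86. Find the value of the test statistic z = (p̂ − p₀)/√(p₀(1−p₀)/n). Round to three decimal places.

z = -0.733

p̂ = 1078/1264 = 0.85285.
SE = √(p₀(1−p₀)/n) = √(0.1204/1264) = 0.00976.
z = (0.85285 − 0.86)/0.00976 = -0.00715/0.00976 = -0.733.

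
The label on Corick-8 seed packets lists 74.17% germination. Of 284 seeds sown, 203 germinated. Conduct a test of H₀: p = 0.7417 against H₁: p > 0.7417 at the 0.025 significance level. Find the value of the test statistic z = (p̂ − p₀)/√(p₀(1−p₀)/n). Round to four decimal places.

z = -1.0361

p̂ = 203/284 = 0.714789.
Standard error under H₀: √(0.7417×0.2583/284) = 0.025973.
z = (0.714789 − 0.7417)/0.025973 = -0.026911/0.025973 = -1.0361.
p-value = P(Z > -1.036) ≈ 0.8499, so at α = 0.025 we fail to reject H₀.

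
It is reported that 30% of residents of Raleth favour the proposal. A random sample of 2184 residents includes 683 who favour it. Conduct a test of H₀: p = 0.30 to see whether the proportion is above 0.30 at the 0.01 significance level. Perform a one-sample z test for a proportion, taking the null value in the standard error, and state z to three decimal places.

p̂ = 683/2184 = 0.31273.
SE = √(p₀(1−p₀)/n) = √(0.21/2184) = 0.00981.
z = (0.31273 − 0.3)/0.00981 = 0.01273/0.00981 = 1.298.
p-value = P(Z > 1.298) ≈ 0.0971. With α = 0.01, fail to reject H₀.

z = 1.298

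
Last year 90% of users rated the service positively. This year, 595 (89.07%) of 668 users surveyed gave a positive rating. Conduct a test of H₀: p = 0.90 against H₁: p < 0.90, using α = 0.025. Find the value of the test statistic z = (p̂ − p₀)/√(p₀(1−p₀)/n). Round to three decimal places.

p̂ = 595/668 ≈ 0.890719.
SE = √(p₀(1−p₀)/n) = √(0.09/668) = 0.011607.
z = (0.890719 − 0.9)/0.011607 = -0.009281/0.011607 = -0.800.
p-value = P(Z < -0.800) ≈ 0.2120; since p > α = 0.025, fail to reject H₀.

z = -0.800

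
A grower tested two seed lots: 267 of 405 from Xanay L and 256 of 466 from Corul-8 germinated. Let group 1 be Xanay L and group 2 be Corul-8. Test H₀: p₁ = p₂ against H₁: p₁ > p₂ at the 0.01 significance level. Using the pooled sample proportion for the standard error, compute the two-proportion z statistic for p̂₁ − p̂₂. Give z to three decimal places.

p̂₁ = 267/405 = 0.65926, p̂₂ = 256/466 = 0.54936.
Pooled p̂ = (267+256)/(405+466) = 523/871 = 0.60046.
SE = √(0.239908 × 0.00461506) = 0.03327.
z = (0.65926 − 0.54936)/0.03327 = 0.10990/0.03327 = 3.303.
p-value = P(Z > 3.303) ≈ 0.0005; since p < α = 0.01, reject H₀.

z = 3.303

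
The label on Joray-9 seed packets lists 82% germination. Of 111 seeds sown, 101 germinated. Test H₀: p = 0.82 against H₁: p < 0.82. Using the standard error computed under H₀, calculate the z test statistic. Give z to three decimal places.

p̂ = 101/111 ≈ 0.909910.
SE = √(p₀(1−p₀)/n) = √(0.1476/111) = 0.036465.
z = (0.909910 − 0.82)/0.036465 = 0.089910/0.036465 = 2.466.
p-value = P(Z < 2.466) ≈ 0.9932.

z = 2.466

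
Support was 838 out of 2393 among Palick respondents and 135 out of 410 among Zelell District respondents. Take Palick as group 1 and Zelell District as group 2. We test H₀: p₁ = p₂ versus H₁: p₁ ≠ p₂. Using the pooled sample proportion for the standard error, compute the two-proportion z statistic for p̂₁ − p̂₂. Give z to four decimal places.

p̂₁ = 838/2393 ≈ 0.3501880, p̂₂ = 135/410 ≈ 0.3292683.
Pooled p̂ = (838+135)/(2393+410) = 973/2803 = 0.3471281.
SE = √(p̂(1−p̂)(1/n₁+1/n₂)) = √(0.3471281·0.6528719·0.00285691) = √(0.000647462) = 0.0254453.
z = (0.3501880 − 0.3292683)/0.0254453 = 0.0209197/0.0254453 = 0.8221.
Two-sided p-value ≈ 2·Φ(−0.822) = 0.4110.

z = 0.8221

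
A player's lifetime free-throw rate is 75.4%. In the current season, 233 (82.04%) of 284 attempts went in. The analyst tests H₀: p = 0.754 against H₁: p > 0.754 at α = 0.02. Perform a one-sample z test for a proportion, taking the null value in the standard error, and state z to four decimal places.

z = 2.5991

p̂ = 233/284 ≈ 0.820423.
Standard error under H₀: √(0.754×0.246/284) = 0.025556.
z = (0.820423 − 0.754)/0.025556 = 0.066423/0.025556 = 2.5991.
p-value = P(Z > 2.599) ≈ 0.0047, so at α = 0.02 we reject H₀.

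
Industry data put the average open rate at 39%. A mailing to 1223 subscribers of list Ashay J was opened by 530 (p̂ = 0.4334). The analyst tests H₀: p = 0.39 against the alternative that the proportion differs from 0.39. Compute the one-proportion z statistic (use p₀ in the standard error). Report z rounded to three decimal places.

p̂ = 530/1223 = 0.433361.
Under H₀, SE = √(0.39·0.61/1223) = √(0.000194522) = 0.013947.
z = (0.433361 − 0.39)/0.013947 = 0.043361/0.013947 = 3.109.
Two-sided p-value ≈ 2·Φ(−3.109) = 0.0019.

z = 3.109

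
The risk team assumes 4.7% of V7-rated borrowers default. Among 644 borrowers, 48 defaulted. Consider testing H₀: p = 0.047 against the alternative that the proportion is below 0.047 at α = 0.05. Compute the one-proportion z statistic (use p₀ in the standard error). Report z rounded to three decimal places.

z = 3.302

p̂ = 48/644 = 0.0745342.
SE = √(p₀(1−p₀)/n) = √(0.044791/644) = 0.0083397.
z = (0.0745342 − 0.047)/0.0083397 = 0.0275342/0.0083397 = 3.302.
p-value = P(Z < 3.302) ≈ 0.9995, so at α = 0.05 we fail to reject H₀.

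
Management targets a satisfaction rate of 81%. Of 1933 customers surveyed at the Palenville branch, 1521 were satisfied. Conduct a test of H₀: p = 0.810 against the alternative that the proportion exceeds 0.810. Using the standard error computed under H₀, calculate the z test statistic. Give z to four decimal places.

p̂ = 1521/1933 = 0.7868598.
Under H₀, SE = √(0.81·0.19/1933) = √(7.96172e-05) = 0.0089228.
z = (0.7868598 − 0.81)/0.0089228 = -0.0231402/0.0089228 = -2.5934.
p-value = P(Z > -2.593) ≈ 0.9952.

z = -2.5934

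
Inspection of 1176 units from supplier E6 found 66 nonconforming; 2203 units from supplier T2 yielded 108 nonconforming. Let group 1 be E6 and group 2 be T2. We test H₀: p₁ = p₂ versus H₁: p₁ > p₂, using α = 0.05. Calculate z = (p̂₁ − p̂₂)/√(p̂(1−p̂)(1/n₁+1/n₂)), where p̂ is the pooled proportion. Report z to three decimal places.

z = 0.889

p̂₁ = 66/1176 ≈ 0.056122, p̂₂ = 108/2203 ≈ 0.049024.
Pooled p̂ = (66+108)/(1176+2203) = 174/3379 = 0.051495.
SE = √(p̂(1−p̂)(1/n₁+1/n₂)) = √(0.051495·0.948505·0.00130427) = √(6.37041e-05) = 0.007981.
z = (0.056122 − 0.049024)/0.007981 = 0.007098/0.007981 = 0.889.
p-value = P(Z > 0.889) ≈ 0.1869, so at α = 0.05 we fail to reject H₀.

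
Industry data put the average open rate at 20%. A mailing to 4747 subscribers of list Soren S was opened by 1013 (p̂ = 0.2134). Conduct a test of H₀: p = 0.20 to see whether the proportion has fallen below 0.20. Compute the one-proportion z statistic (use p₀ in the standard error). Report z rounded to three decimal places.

p̂ = 1013/4747 ≈ 0.213398.
Under H₀, SE = √(0.2·0.8/4747) = √(3.37055e-05) = 0.005806.
z = (0.213398 − 0.2)/0.005806 = 0.013398/0.005806 = 2.308.
p-value = P(Z < 2.308) ≈ 0.9895.

z = 2.308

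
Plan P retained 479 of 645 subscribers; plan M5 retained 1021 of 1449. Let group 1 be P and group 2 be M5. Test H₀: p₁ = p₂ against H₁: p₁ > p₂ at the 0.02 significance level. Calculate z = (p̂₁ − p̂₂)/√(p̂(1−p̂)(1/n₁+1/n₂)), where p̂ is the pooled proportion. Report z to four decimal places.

z = 1.7815

p̂₁ = 479/645 = 0.742636, p̂₂ = 1021/1449 = 0.704624.
Pooled p̂ = (479+1021)/(645+1449) = 1500/2094 = 0.716332.
SE = √(0.2032 × 0.00224052) = 0.021337.
z = (0.742636 − 0.704624)/0.021337 = 0.038012/0.021337 = 1.7815.
p-value = P(Z > 1.781) ≈ 0.0374, so at α = 0.02 we fail to reject H₀.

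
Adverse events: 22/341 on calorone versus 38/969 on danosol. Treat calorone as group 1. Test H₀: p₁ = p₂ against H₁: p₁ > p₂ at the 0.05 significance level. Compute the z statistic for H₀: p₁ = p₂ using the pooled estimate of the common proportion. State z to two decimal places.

z = 1.92

p̂₁ = 22/341 ≈ 0.0645, p̂₂ = 38/969 ≈ 0.0392.
Pooled p̂ = (22+38)/(341+969) = 60/1310 = 0.0458.
SE = √(0.0437037 × 0.00396454) = 0.0132.
z = (0.0645 − 0.0392)/0.0132 = 0.0253/0.0132 = 1.92.
p-value = P(Z > 1.922) ≈ 0.0273. With α = 0.05, reject H₀.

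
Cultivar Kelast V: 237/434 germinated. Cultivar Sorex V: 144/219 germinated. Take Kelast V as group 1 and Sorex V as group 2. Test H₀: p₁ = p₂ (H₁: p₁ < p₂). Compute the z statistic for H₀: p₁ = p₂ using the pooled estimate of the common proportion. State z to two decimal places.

z = -2.73

p̂₁ = 237/434 = 0.54608, p̂₂ = 144/219 = 0.65753.
Pooled p̂ = (237+144)/(434+219) = 381/653 = 0.58346.
SE = √(0.243034 × 0.00687036) = 0.04086.
z = (0.54608 − 0.65753)/0.04086 = -0.11145/0.04086 = -2.73.
p-value = P(Z < -2.727) ≈ 0.0032.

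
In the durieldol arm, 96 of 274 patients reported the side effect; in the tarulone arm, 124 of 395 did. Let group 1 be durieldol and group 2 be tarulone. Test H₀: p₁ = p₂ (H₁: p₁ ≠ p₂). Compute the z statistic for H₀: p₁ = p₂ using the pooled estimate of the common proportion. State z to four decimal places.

z = 0.9866

p̂₁ = 96/274 ≈ 0.350365, p̂₂ = 124/395 ≈ 0.313924.
Pooled p̂ = (96+124)/(274+395) = 220/669 = 0.328849.
SE = √(0.220707 × 0.00618128) = 0.036936.
z = (0.350365 − 0.313924)/0.036936 = 0.036441/0.036936 = 0.9866.
Two-sided p-value ≈ 2·Φ(−0.987) = 0.3238.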